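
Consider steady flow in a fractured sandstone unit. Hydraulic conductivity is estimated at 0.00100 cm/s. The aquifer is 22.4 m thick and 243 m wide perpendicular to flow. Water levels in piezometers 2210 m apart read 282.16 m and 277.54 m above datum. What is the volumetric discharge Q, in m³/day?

9.83

Convert K: 0.00100 cm/s × 864 = 0.8640 m/day.
Cross-sectional area A = 243 × 22.4 = 5443 m².
Hydraulic gradient i = (282.16 − 277.54) / 2210 = 4.62 / 2210 = 0.002090.
Darcy's law: Q = K · A · i = 0.8640 × 5443 × 0.002090 = 9.831 m³/day.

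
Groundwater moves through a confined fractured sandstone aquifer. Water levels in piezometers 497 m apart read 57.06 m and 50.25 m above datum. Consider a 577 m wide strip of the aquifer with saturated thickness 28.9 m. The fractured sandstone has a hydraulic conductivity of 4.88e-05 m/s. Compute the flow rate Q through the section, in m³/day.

963

Convert K: 4.88e-05 m/s × 86400 = 4.216 m/day.
Cross-sectional area A = 577 × 28.9 = 16675 m².
Hydraulic gradient i = (57.06 − 50.25) / 497 = 6.81 / 497 = 0.01370.
Darcy's law: Q = K · A · i = 4.216 × 16675 × 0.01370 = 963.4 m³/day.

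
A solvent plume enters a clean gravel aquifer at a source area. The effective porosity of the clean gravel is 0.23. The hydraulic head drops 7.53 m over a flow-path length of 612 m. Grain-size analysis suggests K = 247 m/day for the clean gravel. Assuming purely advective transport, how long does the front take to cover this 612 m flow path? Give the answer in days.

Hydraulic gradient i = Δh / L = 7.53 / 612 = 0.01230.
Darcy flux q = K · i = 247.0 × 0.01230 = 3.039 m/day.
Seepage velocity v = q / n_e = 3.039 / 0.23 = 13.21 m/day.
Travel time t = L / v = 612 / 13.21 = 46.32 days.

46.3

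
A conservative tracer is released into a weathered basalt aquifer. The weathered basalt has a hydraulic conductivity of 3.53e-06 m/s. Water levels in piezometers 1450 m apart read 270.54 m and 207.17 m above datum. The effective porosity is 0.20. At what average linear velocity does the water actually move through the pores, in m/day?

Convert K: 3.53e-06 m/s × 86400 = 0.3050 m/day.
Hydraulic gradient i = (270.54 − 207.17) / 1450 = 63.37 / 1450 = 0.04370.
Darcy flux q = K · i = 0.3050 × 0.04370 = 0.01333 m/day.
Seepage velocity v = q / n_e = 0.01333 / 0.20 = 0.06665 m/day.

0.0666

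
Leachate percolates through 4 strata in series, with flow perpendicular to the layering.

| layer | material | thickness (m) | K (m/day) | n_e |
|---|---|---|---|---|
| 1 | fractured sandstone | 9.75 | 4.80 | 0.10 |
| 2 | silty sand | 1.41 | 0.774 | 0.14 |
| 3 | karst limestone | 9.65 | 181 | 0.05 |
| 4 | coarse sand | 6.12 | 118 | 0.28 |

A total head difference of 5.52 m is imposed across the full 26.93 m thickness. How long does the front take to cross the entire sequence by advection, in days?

2.42

With flow normal to the layers, continuity requires the same specific discharge q through every layer.
Σ(b_i/K_i) = 9.75/4.80 + 1.41/0.774 + 9.65/181 + 6.12/118 = 3.958 d.
q = Δh / Σ(b_i/K_i) = 5.52 / 3.958 = 1.395 m/day.
In each layer the seepage velocity is v_i = q/n_i, so the layer transit time is t_i = b_i·n_i / q:
  layer 1 (fractured sandstone): t_1 = 9.75 × 0.10 / 1.395 = 0.6991 d
  layer 2 (silty sand): t_2 = 1.41 × 0.14 / 1.395 = 0.1415 d
  layer 3 (karst limestone): t_3 = 9.65 × 0.05 / 1.395 = 0.3460 d
  layer 4 (coarse sand): t_4 = 6.12 × 0.28 / 1.395 = 1.229 d
Total t = Σ t_i = 2.415 days.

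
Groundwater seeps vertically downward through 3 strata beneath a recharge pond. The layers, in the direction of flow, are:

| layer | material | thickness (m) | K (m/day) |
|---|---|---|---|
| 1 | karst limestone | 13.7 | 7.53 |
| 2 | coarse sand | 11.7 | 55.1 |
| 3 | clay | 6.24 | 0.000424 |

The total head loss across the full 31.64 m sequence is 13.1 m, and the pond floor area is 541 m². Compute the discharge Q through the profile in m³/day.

Flow is perpendicular to layering, so the layers act in series and the equivalent K is the thickness-weighted harmonic mean.
Total thickness L = 13.7 + 11.7 + 6.24 = 31.64 m.
Σ(b_i/K_i) = 13.7/7.53 + 11.7/55.1 + 6.24/0.000424 = 14719 d.
K_eq = L / Σ(b_i/K_i) = 31.64 / 14719 = 0.002150 m/day.
Q = K_eq · A · (Δh/L) = 0.002150 × 541 × (13.1/31.64) = 0.4815 m³/day.

0.481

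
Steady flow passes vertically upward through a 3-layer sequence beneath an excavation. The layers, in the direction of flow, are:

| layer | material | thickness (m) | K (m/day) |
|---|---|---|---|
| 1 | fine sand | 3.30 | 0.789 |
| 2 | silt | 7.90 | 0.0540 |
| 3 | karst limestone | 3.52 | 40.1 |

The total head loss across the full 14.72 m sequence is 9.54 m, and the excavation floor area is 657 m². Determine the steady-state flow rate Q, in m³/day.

41.6

Flow is perpendicular to layering, so the layers act in series and the equivalent K is the thickness-weighted harmonic mean.
Total thickness L = 3.30 + 7.90 + 3.52 = 14.72 m.
Σ(b_i/K_i) = 3.30/0.789 + 7.90/0.0540 + 3.52/40.1 = 150.6 d.
K_eq = L / Σ(b_i/K_i) = 14.72 / 150.6 = 0.09776 m/day.
Q = K_eq · A · (Δh/L) = 0.09776 × 657 × (9.54/14.72) = 41.63 m³/day.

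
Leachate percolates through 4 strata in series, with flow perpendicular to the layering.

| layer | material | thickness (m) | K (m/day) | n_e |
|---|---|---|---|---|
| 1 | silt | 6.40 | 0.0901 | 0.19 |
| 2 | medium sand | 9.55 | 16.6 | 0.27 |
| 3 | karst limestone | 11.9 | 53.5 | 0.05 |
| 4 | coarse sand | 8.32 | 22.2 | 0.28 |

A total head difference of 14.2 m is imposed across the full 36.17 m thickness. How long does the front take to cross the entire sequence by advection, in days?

34.2

With flow normal to the layers, continuity requires the same specific discharge q through every layer.
Σ(b_i/K_i) = 6.40/0.0901 + 9.55/16.6 + 11.9/53.5 + 8.32/22.2 = 72.20 d.
q = Δh / Σ(b_i/K_i) = 14.2 / 72.20 = 0.1967 m/day.
In each layer the seepage velocity is v_i = q/n_i, so the layer transit time is t_i = b_i·n_i / q:
  layer 1 (silt): t_1 = 6.40 × 0.19 / 0.1967 = 6.183 d
  layer 2 (medium sand): t_2 = 9.55 × 0.27 / 0.1967 = 13.11 d
  layer 3 (karst limestone): t_3 = 11.9 × 0.05 / 0.1967 = 3.025 d
  layer 4 (coarse sand): t_4 = 8.32 × 0.28 / 0.1967 = 11.85 d
Total t = Σ t_i = 34.17 days.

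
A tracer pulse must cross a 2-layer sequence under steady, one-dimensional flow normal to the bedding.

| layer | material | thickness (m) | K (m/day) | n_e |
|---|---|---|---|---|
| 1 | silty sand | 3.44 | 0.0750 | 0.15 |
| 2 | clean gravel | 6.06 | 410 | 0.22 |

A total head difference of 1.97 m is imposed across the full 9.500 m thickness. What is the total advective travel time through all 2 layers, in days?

43.1

With flow normal to the layers, continuity requires the same specific discharge q through every layer.
Σ(b_i/K_i) = 3.44/0.0750 + 6.06/410 = 45.88 d.
q = Δh / Σ(b_i/K_i) = 1.97 / 45.88 = 0.04294 m/day.
In each layer the seepage velocity is v_i = q/n_i, so the layer transit time is t_i = b_i·n_i / q:
  layer 1 (silty sand): t_1 = 3.44 × 0.15 / 0.04294 = 12.02 d
  layer 2 (clean gravel): t_2 = 6.06 × 0.22 / 0.04294 = 31.05 d
Total t = Σ t_i = 43.07 days.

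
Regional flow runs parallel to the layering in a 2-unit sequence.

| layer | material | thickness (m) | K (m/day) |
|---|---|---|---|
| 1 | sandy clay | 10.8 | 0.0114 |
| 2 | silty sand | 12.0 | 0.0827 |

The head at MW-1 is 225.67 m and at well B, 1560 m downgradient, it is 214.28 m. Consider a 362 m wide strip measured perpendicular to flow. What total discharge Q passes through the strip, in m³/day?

Flow is parallel to layering, so each bed carries its own Darcy discharge and the transmissivities add.
Σ(K_i·b_i) = 0.0114×10.8 + 0.0827×12.0 = 1.116 m²/day.
Hydraulic gradient i = (225.67 − 214.28) / 1560 = 11.39 / 1560 = 0.007301.
Q = Σ(K_i·b_i) · W · i = 1.116 × 362 × 0.007301 = 2.948 m³/day.

2.95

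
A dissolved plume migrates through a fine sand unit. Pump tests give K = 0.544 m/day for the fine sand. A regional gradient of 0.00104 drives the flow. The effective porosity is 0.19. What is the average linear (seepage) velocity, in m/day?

Hydraulic gradient i = 0.00104.
Darcy flux q = K · i = 0.5440 × 0.001040 = 0.0005658 m/day.
Seepage velocity v = q / n_e = 0.0005658 / 0.19 = 0.002978 m/day.

0.00298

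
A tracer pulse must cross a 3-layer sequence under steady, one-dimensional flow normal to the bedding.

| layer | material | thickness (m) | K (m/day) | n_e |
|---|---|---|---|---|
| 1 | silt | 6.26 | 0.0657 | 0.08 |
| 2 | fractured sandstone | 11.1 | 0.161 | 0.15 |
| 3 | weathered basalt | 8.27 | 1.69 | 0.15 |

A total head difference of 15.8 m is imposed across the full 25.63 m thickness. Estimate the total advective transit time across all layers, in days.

With flow normal to the layers, continuity requires the same specific discharge q through every layer.
Σ(b_i/K_i) = 6.26/0.0657 + 11.1/0.161 + 8.27/1.69 = 169.1 d.
q = Δh / Σ(b_i/K_i) = 15.8 / 169.1 = 0.09343 m/day.
In each layer the seepage velocity is v_i = q/n_i, so the layer transit time is t_i = b_i·n_i / q:
  layer 1 (silt): t_1 = 6.26 × 0.08 / 0.09343 = 5.360 d
  layer 2 (fractured sandstone): t_2 = 11.1 × 0.15 / 0.09343 = 17.82 d
  layer 3 (weathered basalt): t_3 = 8.27 × 0.15 / 0.09343 = 13.28 d
Total t = Σ t_i = 36.46 days.

36.5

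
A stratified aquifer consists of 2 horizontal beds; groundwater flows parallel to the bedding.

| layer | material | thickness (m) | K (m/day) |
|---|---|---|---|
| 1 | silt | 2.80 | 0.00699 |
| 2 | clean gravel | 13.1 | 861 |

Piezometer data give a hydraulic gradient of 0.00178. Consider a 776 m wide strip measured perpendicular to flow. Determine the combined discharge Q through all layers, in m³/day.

15600

Flow is parallel to layering, so each bed carries its own Darcy discharge and the transmissivities add.
Σ(K_i·b_i) = 0.00699×2.80 + 861×13.1 = 11279 m²/day.
Hydraulic gradient i = 0.00178.
Q = Σ(K_i·b_i) · W · i = 11279 × 776 × 0.001780 = 15580 m³/day.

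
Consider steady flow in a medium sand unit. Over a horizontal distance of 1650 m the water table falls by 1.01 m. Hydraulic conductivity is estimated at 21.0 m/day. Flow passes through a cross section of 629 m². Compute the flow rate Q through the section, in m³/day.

8.09

Hydraulic gradient i = Δh / L = 1.01 / 1650 = 0.0006121.
Darcy's law: Q = K · A · i = 21.00 × 629.0 × 0.0006121 = 8.086 m³/day.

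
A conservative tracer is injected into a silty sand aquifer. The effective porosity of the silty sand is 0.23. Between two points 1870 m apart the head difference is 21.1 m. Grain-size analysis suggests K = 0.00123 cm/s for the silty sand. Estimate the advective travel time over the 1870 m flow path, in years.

Convert K: 0.00123 cm/s × 864 = 1.063 m/day.
Hydraulic gradient i = Δh / L = 21.1 / 1870 = 0.01128.
Darcy flux q = K · i = 1.063 × 0.01128 = 0.01199 m/day.
Seepage velocity v = q / n_e = 0.01199 / 0.23 = 0.05214 m/day.
Travel time t = L / v = 1870 / 0.05214 = 35868 days = 98.20 years.

98.2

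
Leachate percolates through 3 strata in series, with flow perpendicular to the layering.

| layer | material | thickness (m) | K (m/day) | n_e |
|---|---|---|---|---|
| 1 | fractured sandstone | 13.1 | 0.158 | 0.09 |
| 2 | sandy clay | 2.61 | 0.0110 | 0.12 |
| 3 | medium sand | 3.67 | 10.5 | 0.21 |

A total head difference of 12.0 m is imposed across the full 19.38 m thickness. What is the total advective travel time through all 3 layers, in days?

60.4

With flow normal to the layers, continuity requires the same specific discharge q through every layer.
Σ(b_i/K_i) = 13.1/0.158 + 2.61/0.0110 + 3.67/10.5 = 320.5 d.
q = Δh / Σ(b_i/K_i) = 12.0 / 320.5 = 0.03744 m/day.
In each layer the seepage velocity is v_i = q/n_i, so the layer transit time is t_i = b_i·n_i / q:
  layer 1 (fractured sandstone): t_1 = 13.1 × 0.09 / 0.03744 = 31.49 d
  layer 2 (sandy clay): t_2 = 2.61 × 0.12 / 0.03744 = 8.366 d
  layer 3 (medium sand): t_3 = 3.67 × 0.21 / 0.03744 = 20.59 d
Total t = Σ t_i = 60.44 days.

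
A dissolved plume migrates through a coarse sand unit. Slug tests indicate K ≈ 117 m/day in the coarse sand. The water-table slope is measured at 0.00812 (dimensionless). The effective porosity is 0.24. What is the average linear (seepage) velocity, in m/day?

Hydraulic gradient i = 0.00812.
Darcy flux q = K · i = 117.0 × 0.008120 = 0.9500 m/day.
Seepage velocity v = q / n_e = 0.9500 / 0.24 = 3.959 m/day.

3.96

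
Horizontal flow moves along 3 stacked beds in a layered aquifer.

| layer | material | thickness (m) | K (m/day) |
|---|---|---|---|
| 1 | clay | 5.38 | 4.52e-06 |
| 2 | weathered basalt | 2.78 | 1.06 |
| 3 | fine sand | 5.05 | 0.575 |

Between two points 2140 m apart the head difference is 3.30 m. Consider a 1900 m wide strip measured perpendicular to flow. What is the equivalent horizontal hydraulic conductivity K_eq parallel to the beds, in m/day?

0.443

Flow is parallel to layering, so each bed carries its own Darcy discharge and the transmissivities add.
Σ(K_i·b_i) = 4.52e-06×5.38 + 1.06×2.78 + 0.575×5.05 = 5.851 m²/day.
Total thickness b = 13.21 m, so K_eq = Σ(K_i·b_i)/b = 0.4429 m/day.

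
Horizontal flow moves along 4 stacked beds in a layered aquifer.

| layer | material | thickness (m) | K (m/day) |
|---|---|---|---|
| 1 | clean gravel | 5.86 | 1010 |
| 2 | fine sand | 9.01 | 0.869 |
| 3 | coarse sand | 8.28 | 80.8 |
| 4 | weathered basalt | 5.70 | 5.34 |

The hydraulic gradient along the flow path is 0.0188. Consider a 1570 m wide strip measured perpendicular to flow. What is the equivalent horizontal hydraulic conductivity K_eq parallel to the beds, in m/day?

230

Flow is parallel to layering, so each bed carries its own Darcy discharge and the transmissivities add.
Σ(K_i·b_i) = 1010×5.86 + 0.869×9.01 + 80.8×8.28 + 5.34×5.70 = 6626 m²/day.
Total thickness b = 28.85 m, so K_eq = Σ(K_i·b_i)/b = 229.7 m/day.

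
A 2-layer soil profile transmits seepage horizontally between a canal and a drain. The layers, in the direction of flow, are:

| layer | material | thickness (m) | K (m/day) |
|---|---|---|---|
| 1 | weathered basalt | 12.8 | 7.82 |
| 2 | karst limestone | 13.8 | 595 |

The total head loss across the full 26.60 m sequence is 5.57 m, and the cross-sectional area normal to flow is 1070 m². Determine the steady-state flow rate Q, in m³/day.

3590

Flow is perpendicular to layering, so the layers act in series and the equivalent K is the thickness-weighted harmonic mean.
Total thickness L = 12.8 + 13.8 = 26.60 m.
Σ(b_i/K_i) = 12.8/7.82 + 13.8/595 = 1.660 d.
K_eq = L / Σ(b_i/K_i) = 26.60 / 1.660 = 16.02 m/day.
Q = K_eq · A · (Δh/L) = 16.02 × 1070 × (5.57/26.60) = 3590 m³/day.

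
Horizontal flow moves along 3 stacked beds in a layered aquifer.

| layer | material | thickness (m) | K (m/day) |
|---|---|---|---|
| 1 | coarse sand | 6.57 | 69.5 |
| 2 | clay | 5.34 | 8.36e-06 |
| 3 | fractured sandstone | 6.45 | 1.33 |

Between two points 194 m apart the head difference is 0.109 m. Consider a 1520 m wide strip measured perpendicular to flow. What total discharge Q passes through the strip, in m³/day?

Flow is parallel to layering, so each bed carries its own Darcy discharge and the transmissivities add.
Σ(K_i·b_i) = 69.5×6.57 + 8.36e-06×5.34 + 1.33×6.45 = 465.2 m²/day.
Hydraulic gradient i = Δh / L = 0.109 / 194 = 0.0005619.
Q = Σ(K_i·b_i) · W · i = 465.2 × 1520 × 0.0005619 = 397.3 m³/day.

397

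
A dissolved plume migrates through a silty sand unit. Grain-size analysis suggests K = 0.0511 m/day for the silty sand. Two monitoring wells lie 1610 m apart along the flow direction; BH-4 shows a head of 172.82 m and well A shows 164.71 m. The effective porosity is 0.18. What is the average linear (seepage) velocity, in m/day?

Hydraulic gradient i = (172.82 − 164.71) / 1610 = 8.11 / 1610 = 0.005037.
Darcy flux q = K · i = 0.05110 × 0.005037 = 0.0002574 m/day.
Seepage velocity v = q / n_e = 0.0002574 / 0.18 = 0.001430 m/day.

0.00143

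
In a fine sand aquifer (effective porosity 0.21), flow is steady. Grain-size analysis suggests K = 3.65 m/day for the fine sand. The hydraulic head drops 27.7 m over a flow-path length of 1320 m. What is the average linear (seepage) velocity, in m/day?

0.365

Hydraulic gradient i = Δh / L = 27.7 / 1320 = 0.02098.
Darcy flux q = K · i = 3.650 × 0.02098 = 0.07659 m/day.
Seepage velocity v = q / n_e = 0.07659 / 0.21 = 0.3647 m/day.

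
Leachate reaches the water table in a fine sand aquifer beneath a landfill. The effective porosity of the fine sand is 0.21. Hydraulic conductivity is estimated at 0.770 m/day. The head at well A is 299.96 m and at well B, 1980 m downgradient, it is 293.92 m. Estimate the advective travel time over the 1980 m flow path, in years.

485

Hydraulic gradient i = (299.96 − 293.92) / 1980 = 6.04 / 1980 = 0.003051.
Darcy flux q = K · i = 0.7700 × 0.003051 = 0.002349 m/day.
Seepage velocity v = q / n_e = 0.002349 / 0.21 = 0.01119 m/day.
Travel time t = L / v = 1980 / 0.01119 = 1.770e+05 days = 484.7 years.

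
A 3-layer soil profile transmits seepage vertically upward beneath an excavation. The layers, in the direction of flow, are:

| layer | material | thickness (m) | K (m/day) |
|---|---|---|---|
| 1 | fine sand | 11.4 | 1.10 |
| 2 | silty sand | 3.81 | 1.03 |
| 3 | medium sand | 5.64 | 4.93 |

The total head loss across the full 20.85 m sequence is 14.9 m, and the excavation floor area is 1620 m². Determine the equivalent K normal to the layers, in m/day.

Flow is perpendicular to layering, so the layers act in series and the equivalent K is the thickness-weighted harmonic mean.
Total thickness L = 11.4 + 3.81 + 5.64 = 20.85 m.
Σ(b_i/K_i) = 11.4/1.10 + 3.81/1.03 + 5.64/4.93 = 15.21 d.
K_eq = L / Σ(b_i/K_i) = 20.85 / 15.21 = 1.371 m/day.

1.37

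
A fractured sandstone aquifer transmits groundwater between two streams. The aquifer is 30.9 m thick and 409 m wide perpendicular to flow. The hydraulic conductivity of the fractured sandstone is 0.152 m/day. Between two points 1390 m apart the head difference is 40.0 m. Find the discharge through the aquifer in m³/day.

55.3

Cross-sectional area A = 409 × 30.9 = 12638 m².
Hydraulic gradient i = Δh / L = 40.0 / 1390 = 0.02878.
Darcy's law: Q = K · A · i = 0.1520 × 12638 × 0.02878 = 55.28 m³/day.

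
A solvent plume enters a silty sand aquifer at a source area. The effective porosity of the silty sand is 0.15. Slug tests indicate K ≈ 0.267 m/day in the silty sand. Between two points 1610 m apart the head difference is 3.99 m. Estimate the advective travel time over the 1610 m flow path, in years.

Hydraulic gradient i = Δh / L = 3.99 / 1610 = 0.002478.
Darcy flux q = K · i = 0.2670 × 0.002478 = 0.0006617 m/day.
Seepage velocity v = q / n_e = 0.0006617 / 0.15 = 0.004411 m/day.
Travel time t = L / v = 1610 / 0.004411 = 3.650e+05 days = 999.2 years.

999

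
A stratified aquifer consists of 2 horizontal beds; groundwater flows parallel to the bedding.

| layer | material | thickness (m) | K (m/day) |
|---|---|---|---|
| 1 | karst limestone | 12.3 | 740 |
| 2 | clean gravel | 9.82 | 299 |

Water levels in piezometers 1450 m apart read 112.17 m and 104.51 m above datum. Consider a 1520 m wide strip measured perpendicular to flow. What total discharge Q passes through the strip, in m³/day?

Flow is parallel to layering, so each bed carries its own Darcy discharge and the transmissivities add.
Σ(K_i·b_i) = 740×12.3 + 299×9.82 = 12038 m²/day.
Hydraulic gradient i = (112.17 − 104.51) / 1450 = 7.66 / 1450 = 0.005283.
Q = Σ(K_i·b_i) · W · i = 12038 × 1520 × 0.005283 = 96664 m³/day.

96700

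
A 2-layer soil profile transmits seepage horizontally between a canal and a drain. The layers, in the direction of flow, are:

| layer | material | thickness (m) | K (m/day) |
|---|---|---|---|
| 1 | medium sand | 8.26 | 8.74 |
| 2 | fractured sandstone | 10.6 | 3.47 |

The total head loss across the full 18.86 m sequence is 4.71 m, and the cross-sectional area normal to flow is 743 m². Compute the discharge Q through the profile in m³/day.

875

Flow is perpendicular to layering, so the layers act in series and the equivalent K is the thickness-weighted harmonic mean.
Total thickness L = 8.26 + 10.6 = 18.86 m.
Σ(b_i/K_i) = 8.26/8.74 + 10.6/3.47 = 4.000 d.
K_eq = L / Σ(b_i/K_i) = 18.86 / 4.000 = 4.715 m/day.
Q = K_eq · A · (Δh/L) = 4.715 × 743 × (4.71/18.86) = 874.9 m³/day.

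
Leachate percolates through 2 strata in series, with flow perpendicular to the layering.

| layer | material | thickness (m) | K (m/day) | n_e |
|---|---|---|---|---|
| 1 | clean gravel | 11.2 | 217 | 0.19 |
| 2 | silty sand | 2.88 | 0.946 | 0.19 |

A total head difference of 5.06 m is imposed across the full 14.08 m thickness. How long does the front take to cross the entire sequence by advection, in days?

With flow normal to the layers, continuity requires the same specific discharge q through every layer.
Σ(b_i/K_i) = 11.2/217 + 2.88/0.946 = 3.096 d.
q = Δh / Σ(b_i/K_i) = 5.06 / 3.096 = 1.634 m/day.
In each layer the seepage velocity is v_i = q/n_i, so the layer transit time is t_i = b_i·n_i / q:
  layer 1 (clean gravel): t_1 = 11.2 × 0.19 / 1.634 = 1.302 d
  layer 2 (silty sand): t_2 = 2.88 × 0.19 / 1.634 = 0.3348 d
Total t = Σ t_i = 1.637 days.

1.64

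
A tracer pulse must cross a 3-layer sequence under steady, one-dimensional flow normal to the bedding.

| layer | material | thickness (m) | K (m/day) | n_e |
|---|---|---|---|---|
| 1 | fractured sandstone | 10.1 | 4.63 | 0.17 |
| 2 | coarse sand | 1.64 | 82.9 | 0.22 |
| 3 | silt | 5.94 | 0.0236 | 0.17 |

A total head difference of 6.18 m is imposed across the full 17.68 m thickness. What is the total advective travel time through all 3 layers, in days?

With flow normal to the layers, continuity requires the same specific discharge q through every layer.
Σ(b_i/K_i) = 10.1/4.63 + 1.64/82.9 + 5.94/0.0236 = 253.9 d.
q = Δh / Σ(b_i/K_i) = 6.18 / 253.9 = 0.02434 m/day.
In each layer the seepage velocity is v_i = q/n_i, so the layer transit time is t_i = b_i·n_i / q:
  layer 1 (fractured sandstone): t_1 = 10.1 × 0.17 / 0.02434 = 70.54 d
  layer 2 (coarse sand): t_2 = 1.64 × 0.22 / 0.02434 = 14.82 d
  layer 3 (silt): t_3 = 5.94 × 0.17 / 0.02434 = 41.49 d
Total t = Σ t_i = 126.8 days.

127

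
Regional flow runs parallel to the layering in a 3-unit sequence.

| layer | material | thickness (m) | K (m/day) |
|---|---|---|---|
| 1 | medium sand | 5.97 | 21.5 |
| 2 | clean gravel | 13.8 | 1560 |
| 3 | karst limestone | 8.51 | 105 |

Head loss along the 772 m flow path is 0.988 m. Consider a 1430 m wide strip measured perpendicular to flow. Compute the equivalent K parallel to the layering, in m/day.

797

Flow is parallel to layering, so each bed carries its own Darcy discharge and the transmissivities add.
Σ(K_i·b_i) = 21.5×5.97 + 1560×13.8 + 105×8.51 = 22550 m²/day.
Total thickness b = 28.28 m, so K_eq = Σ(K_i·b_i)/b = 797.4 m/day.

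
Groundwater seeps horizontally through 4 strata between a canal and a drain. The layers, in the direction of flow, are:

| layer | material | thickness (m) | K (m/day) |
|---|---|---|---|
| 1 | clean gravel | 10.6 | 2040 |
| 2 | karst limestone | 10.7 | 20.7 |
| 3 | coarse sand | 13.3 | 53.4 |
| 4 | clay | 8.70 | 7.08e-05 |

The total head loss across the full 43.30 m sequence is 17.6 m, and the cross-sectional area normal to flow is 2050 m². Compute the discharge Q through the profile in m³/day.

Flow is perpendicular to layering, so the layers act in series and the equivalent K is the thickness-weighted harmonic mean.
Total thickness L = 10.6 + 10.7 + 13.3 + 8.70 = 43.30 m.
Σ(b_i/K_i) = 10.6/2040 + 10.7/20.7 + 13.3/53.4 + 8.70/7.08e-05 = 1.229e+05 d.
K_eq = L / Σ(b_i/K_i) = 43.30 / 1.229e+05 = 0.0003524 m/day.
Q = K_eq · A · (Δh/L) = 0.0003524 × 2050 × (17.6/43.30) = 0.2936 m³/day.

0.294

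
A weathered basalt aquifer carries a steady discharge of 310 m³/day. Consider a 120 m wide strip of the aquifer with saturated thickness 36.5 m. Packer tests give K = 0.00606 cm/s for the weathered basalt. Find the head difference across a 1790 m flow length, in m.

24.2

Convert K: 0.00606 cm/s × 864 = 5.236 m/day.
Cross-sectional area A = 120 × 36.5 = 4380 m².
From Q = K·A·i, i = Q / (K·A) = 310 / (5.236 × 4380) = 0.01352.
Head loss Δh = i · L = 0.01352 × 1790 = 24.20 m.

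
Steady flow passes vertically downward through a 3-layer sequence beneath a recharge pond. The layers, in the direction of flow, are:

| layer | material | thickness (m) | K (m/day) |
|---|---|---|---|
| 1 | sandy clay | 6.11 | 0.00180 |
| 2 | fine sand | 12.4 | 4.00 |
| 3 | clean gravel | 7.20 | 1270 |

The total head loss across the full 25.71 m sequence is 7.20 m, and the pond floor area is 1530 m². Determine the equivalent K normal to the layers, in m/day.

0.00757

Flow is perpendicular to layering, so the layers act in series and the equivalent K is the thickness-weighted harmonic mean.
Total thickness L = 6.11 + 12.4 + 7.20 = 25.71 m.
Σ(b_i/K_i) = 6.11/0.00180 + 12.4/4.00 + 7.20/1270 = 3398 d.
K_eq = L / Σ(b_i/K_i) = 25.71 / 3398 = 0.007567 m/day.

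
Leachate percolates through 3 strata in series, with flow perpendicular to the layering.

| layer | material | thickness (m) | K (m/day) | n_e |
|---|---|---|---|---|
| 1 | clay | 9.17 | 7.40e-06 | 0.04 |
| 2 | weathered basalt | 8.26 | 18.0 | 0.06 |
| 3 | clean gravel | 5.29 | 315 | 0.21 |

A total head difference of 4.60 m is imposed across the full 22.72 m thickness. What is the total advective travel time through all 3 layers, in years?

1460

With flow normal to the layers, continuity requires the same specific discharge q through every layer.
Σ(b_i/K_i) = 9.17/7.40e-06 + 8.26/18.0 + 5.29/315 = 1.239e+06 d.
q = Δh / Σ(b_i/K_i) = 4.60 / 1.239e+06 = 3.712e-06 m/day.
In each layer the seepage velocity is v_i = q/n_i, so the layer transit time is t_i = b_i·n_i / q:
  layer 1 (clay): t_1 = 9.17 × 0.04 / 3.712e-06 = 98812 d
  layer 2 (weathered basalt): t_2 = 8.26 × 0.06 / 3.712e-06 = 1.335e+05 d
  layer 3 (clean gravel): t_3 = 5.29 × 0.21 / 3.712e-06 = 2.993e+05 d
Total t = Σ t_i = 5.316e+05 days = 1455 years.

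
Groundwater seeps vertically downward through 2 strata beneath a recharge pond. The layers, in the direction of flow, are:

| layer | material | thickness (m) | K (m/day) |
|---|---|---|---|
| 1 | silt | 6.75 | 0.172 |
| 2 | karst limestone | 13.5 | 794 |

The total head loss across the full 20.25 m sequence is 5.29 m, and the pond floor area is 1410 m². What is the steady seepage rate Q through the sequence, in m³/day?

Flow is perpendicular to layering, so the layers act in series and the equivalent K is the thickness-weighted harmonic mean.
Total thickness L = 6.75 + 13.5 = 20.25 m.
Σ(b_i/K_i) = 6.75/0.172 + 13.5/794 = 39.26 d.
K_eq = L / Σ(b_i/K_i) = 20.25 / 39.26 = 0.5158 m/day.
Q = K_eq · A · (Δh/L) = 0.5158 × 1410 × (5.29/20.25) = 190.0 m³/day.

190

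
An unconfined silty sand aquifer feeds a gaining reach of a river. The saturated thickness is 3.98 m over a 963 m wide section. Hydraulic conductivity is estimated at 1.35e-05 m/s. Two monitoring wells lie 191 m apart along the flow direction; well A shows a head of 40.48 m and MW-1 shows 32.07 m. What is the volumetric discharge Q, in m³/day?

197

Convert K: 1.35e-05 m/s × 86400 = 1.166 m/day.
Cross-sectional area A = 963 × 3.98 = 3833 m².
Hydraulic gradient i = (40.48 − 32.07) / 191 = 8.41 / 191 = 0.04403.
Darcy's law: Q = K · A · i = 1.166 × 3833 × 0.04403 = 196.8 m³/day.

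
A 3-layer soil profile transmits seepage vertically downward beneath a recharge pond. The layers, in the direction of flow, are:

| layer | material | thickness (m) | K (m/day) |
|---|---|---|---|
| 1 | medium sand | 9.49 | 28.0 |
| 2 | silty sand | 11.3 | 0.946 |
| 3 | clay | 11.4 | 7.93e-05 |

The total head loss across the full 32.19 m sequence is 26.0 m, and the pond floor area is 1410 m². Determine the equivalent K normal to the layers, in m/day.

0.000224

Flow is perpendicular to layering, so the layers act in series and the equivalent K is the thickness-weighted harmonic mean.
Total thickness L = 9.49 + 11.3 + 11.4 = 32.19 m.
Σ(b_i/K_i) = 9.49/28.0 + 11.3/0.946 + 11.4/7.93e-05 = 1.438e+05 d.
K_eq = L / Σ(b_i/K_i) = 32.19 / 1.438e+05 = 0.0002239 m/day.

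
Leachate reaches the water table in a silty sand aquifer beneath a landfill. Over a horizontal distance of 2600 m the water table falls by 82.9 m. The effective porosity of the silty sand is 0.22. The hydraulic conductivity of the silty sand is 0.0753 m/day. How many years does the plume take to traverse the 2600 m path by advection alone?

Hydraulic gradient i = Δh / L = 82.9 / 2600 = 0.03188.
Darcy flux q = K · i = 0.07530 × 0.03188 = 0.002401 m/day.
Seepage velocity v = q / n_e = 0.002401 / 0.22 = 0.01091 m/day.
Travel time t = L / v = 2600 / 0.01091 = 2.382e+05 days = 652.3 years.

652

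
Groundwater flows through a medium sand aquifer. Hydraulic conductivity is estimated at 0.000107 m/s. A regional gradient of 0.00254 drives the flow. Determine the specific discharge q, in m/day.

0.0235

Convert K: 0.000107 m/s × 86400 = 9.245 m/day.
Hydraulic gradient i = 0.00254.
Specific discharge q = K · i = 9.245 × 0.002540 = 0.02348 m/day.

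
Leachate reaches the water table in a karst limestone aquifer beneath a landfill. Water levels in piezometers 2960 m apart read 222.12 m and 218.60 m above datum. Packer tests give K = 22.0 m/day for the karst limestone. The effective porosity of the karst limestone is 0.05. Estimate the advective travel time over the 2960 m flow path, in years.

Hydraulic gradient i = (222.12 − 218.60) / 2960 = 3.52 / 2960 = 0.001189.
Darcy flux q = K · i = 22.00 × 0.001189 = 0.02616 m/day.
Seepage velocity v = q / n_e = 0.02616 / 0.05 = 0.5232 m/day.
Travel time t = L / v = 2960 / 0.5232 = 5657 days = 15.49 years.

15.5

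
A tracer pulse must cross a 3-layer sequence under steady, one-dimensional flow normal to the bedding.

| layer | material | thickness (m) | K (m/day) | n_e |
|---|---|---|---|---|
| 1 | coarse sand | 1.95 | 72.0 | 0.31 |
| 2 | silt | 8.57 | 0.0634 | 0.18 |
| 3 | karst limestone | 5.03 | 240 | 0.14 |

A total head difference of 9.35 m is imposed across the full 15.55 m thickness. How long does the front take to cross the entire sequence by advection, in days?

41.2

With flow normal to the layers, continuity requires the same specific discharge q through every layer.
Σ(b_i/K_i) = 1.95/72.0 + 8.57/0.0634 + 5.03/240 = 135.2 d.
q = Δh / Σ(b_i/K_i) = 9.35 / 135.2 = 0.06915 m/day.
In each layer the seepage velocity is v_i = q/n_i, so the layer transit time is t_i = b_i·n_i / q:
  layer 1 (coarse sand): t_1 = 1.95 × 0.31 / 0.06915 = 8.742 d
  layer 2 (silt): t_2 = 8.57 × 0.18 / 0.06915 = 22.31 d
  layer 3 (karst limestone): t_3 = 5.03 × 0.14 / 0.06915 = 10.18 d
Total t = Σ t_i = 41.24 days.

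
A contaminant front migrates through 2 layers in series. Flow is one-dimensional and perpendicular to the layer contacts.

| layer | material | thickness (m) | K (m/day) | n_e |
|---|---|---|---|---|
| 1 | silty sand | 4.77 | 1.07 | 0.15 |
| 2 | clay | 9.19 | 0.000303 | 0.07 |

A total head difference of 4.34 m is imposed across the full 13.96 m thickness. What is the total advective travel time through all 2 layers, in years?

26.0

With flow normal to the layers, continuity requires the same specific discharge q through every layer.
Σ(b_i/K_i) = 4.77/1.07 + 9.19/0.000303 = 30334 d.
q = Δh / Σ(b_i/K_i) = 4.34 / 30334 = 0.0001431 m/day.
In each layer the seepage velocity is v_i = q/n_i, so the layer transit time is t_i = b_i·n_i / q:
  layer 1 (silty sand): t_1 = 4.77 × 0.15 / 0.0001431 = 5001 d
  layer 2 (clay): t_2 = 9.19 × 0.07 / 0.0001431 = 4496 d
Total t = Σ t_i = 9497 days = 26.00 years.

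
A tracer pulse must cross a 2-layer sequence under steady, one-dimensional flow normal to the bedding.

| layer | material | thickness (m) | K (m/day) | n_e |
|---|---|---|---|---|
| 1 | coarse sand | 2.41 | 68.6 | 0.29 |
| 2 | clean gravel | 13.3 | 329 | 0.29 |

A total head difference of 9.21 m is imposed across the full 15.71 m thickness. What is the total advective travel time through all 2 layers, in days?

With flow normal to the layers, continuity requires the same specific discharge q through every layer.
Σ(b_i/K_i) = 2.41/68.6 + 13.3/329 = 0.07556 d.
q = Δh / Σ(b_i/K_i) = 9.21 / 0.07556 = 121.9 m/day.
In each layer the seepage velocity is v_i = q/n_i, so the layer transit time is t_i = b_i·n_i / q:
  layer 1 (coarse sand): t_1 = 2.41 × 0.29 / 121.9 = 0.005734 d
  layer 2 (clean gravel): t_2 = 13.3 × 0.29 / 121.9 = 0.03164 d
Total t = Σ t_i = 0.03738 days.

0.0374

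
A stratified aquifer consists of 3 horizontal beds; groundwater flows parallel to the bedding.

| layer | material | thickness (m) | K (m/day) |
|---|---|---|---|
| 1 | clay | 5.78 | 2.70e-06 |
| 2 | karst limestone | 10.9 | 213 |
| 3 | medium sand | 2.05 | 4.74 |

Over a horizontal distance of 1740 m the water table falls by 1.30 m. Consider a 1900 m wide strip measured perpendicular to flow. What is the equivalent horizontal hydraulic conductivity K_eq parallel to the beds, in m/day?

Flow is parallel to layering, so each bed carries its own Darcy discharge and the transmissivities add.
Σ(K_i·b_i) = 2.70e-06×5.78 + 213×10.9 + 4.74×2.05 = 2331 m²/day.
Total thickness b = 18.73 m, so K_eq = Σ(K_i·b_i)/b = 124.5 m/day.

124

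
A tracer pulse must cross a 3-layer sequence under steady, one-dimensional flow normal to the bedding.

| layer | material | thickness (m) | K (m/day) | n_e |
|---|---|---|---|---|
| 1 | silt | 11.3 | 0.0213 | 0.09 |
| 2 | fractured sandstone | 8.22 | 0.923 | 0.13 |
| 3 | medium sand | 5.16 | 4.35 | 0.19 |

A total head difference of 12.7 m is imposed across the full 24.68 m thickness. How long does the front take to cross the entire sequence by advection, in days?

131

With flow normal to the layers, continuity requires the same specific discharge q through every layer.
Σ(b_i/K_i) = 11.3/0.0213 + 8.22/0.923 + 5.16/4.35 = 540.6 d.
q = Δh / Σ(b_i/K_i) = 12.7 / 540.6 = 0.02349 m/day.
In each layer the seepage velocity is v_i = q/n_i, so the layer transit time is t_i = b_i·n_i / q:
  layer 1 (silt): t_1 = 11.3 × 0.09 / 0.02349 = 43.29 d
  layer 2 (fractured sandstone): t_2 = 8.22 × 0.13 / 0.02349 = 45.49 d
  layer 3 (medium sand): t_3 = 5.16 × 0.19 / 0.02349 = 41.73 d
Total t = Σ t_i = 130.5 days.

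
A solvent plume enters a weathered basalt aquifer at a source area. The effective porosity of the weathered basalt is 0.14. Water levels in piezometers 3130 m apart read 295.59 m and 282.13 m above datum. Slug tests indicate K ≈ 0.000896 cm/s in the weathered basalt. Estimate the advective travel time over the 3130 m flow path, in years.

Convert K: 0.000896 cm/s × 864 = 0.7741 m/day.
Hydraulic gradient i = (295.59 − 282.13) / 3130 = 13.46 / 3130 = 0.004300.
Darcy flux q = K · i = 0.7741 × 0.004300 = 0.003329 m/day.
Seepage velocity v = q / n_e = 0.003329 / 0.14 = 0.02378 m/day.
Travel time t = L / v = 3130 / 0.02378 = 1.316e+05 days = 360.4 years.

360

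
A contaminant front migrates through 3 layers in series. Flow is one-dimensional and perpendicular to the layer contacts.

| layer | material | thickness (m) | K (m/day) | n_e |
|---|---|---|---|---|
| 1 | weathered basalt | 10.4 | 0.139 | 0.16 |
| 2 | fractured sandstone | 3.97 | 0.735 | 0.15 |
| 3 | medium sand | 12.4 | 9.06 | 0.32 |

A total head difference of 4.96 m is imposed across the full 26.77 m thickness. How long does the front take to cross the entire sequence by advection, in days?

With flow normal to the layers, continuity requires the same specific discharge q through every layer.
Σ(b_i/K_i) = 10.4/0.139 + 3.97/0.735 + 12.4/9.06 = 81.59 d.
q = Δh / Σ(b_i/K_i) = 4.96 / 81.59 = 0.06079 m/day.
In each layer the seepage velocity is v_i = q/n_i, so the layer transit time is t_i = b_i·n_i / q:
  layer 1 (weathered basalt): t_1 = 10.4 × 0.16 / 0.06079 = 27.37 d
  layer 2 (fractured sandstone): t_2 = 3.97 × 0.15 / 0.06079 = 9.796 d
  layer 3 (medium sand): t_3 = 12.4 × 0.32 / 0.06079 = 65.27 d
Total t = Σ t_i = 102.4 days.

102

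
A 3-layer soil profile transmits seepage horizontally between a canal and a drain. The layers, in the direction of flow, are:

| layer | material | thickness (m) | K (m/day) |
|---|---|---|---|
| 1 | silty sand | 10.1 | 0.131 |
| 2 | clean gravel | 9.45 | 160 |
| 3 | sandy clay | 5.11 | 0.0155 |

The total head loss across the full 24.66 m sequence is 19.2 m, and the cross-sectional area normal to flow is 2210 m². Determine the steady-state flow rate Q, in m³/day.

Flow is perpendicular to layering, so the layers act in series and the equivalent K is the thickness-weighted harmonic mean.
Total thickness L = 10.1 + 9.45 + 5.11 = 24.66 m.
Σ(b_i/K_i) = 10.1/0.131 + 9.45/160 + 5.11/0.0155 = 406.8 d.
K_eq = L / Σ(b_i/K_i) = 24.66 / 406.8 = 0.06061 m/day.
Q = K_eq · A · (Δh/L) = 0.06061 × 2210 × (19.2/24.66) = 104.3 m³/day.

104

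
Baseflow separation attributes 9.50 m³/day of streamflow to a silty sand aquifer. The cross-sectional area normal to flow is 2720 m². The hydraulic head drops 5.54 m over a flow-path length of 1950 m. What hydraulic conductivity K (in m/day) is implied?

1.23

Hydraulic gradient i = Δh / L = 5.54 / 1950 = 0.002841.
From Q = K·A·i, K = Q / (A·i) = 9.50 / (2720 × 0.002841) = 1.229 m/day.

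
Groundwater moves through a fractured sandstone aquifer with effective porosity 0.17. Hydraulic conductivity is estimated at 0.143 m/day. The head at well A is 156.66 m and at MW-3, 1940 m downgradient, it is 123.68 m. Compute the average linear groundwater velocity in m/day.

Hydraulic gradient i = (156.66 − 123.68) / 1940 = 32.98 / 1940 = 0.01700.
Darcy flux q = K · i = 0.1430 × 0.01700 = 0.002431 m/day.
Seepage velocity v = q / n_e = 0.002431 / 0.17 = 0.01430 m/day.

0.0143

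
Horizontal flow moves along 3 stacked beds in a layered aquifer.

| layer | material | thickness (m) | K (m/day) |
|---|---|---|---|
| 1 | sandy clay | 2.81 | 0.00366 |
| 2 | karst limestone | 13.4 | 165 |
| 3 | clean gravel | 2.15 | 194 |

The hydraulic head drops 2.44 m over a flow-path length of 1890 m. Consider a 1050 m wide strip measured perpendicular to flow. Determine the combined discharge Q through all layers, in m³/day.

3560

Flow is parallel to layering, so each bed carries its own Darcy discharge and the transmissivities add.
Σ(K_i·b_i) = 0.00366×2.81 + 165×13.4 + 194×2.15 = 2628 m²/day.
Hydraulic gradient i = Δh / L = 2.44 / 1890 = 0.001291.
Q = Σ(K_i·b_i) · W · i = 2628 × 1050 × 0.001291 = 3563 m³/day.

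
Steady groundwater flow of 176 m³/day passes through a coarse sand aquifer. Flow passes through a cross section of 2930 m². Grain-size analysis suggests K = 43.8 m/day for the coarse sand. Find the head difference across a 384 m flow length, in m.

From Q = K·A·i, i = Q / (K·A) = 176 / (43.80 × 2930) = 0.001371.
Head loss Δh = i · L = 0.001371 × 384 = 0.5266 m.

0.527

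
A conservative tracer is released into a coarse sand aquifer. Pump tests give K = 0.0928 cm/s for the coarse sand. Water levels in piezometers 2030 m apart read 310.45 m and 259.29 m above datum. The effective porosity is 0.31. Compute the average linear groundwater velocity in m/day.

Convert K: 0.0928 cm/s × 864 = 80.18 m/day.
Hydraulic gradient i = (310.45 − 259.29) / 2030 = 51.16 / 2030 = 0.02520.
Darcy flux q = K · i = 80.18 × 0.02520 = 2.021 m/day.
Seepage velocity v = q / n_e = 2.021 / 0.31 = 6.518 m/day.

6.52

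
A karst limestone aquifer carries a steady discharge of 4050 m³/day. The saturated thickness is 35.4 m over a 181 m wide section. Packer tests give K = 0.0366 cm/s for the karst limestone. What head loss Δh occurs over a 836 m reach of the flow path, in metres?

16.7

Convert K: 0.0366 cm/s × 864 = 31.62 m/day.
Cross-sectional area A = 181 × 35.4 = 6407 m².
From Q = K·A·i, i = Q / (K·A) = 4050 / (31.62 × 6407) = 0.01999.
Head loss Δh = i · L = 0.01999 × 836 = 16.71 m.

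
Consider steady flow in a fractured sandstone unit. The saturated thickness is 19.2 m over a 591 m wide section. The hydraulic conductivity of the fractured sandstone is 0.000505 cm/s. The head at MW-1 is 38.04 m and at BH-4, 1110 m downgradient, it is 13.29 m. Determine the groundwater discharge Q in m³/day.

110

Convert K: 0.000505 cm/s × 864 = 0.4363 m/day.
Cross-sectional area A = 591 × 19.2 = 11347 m².
Hydraulic gradient i = (38.04 − 13.29) / 1110 = 24.75 / 1110 = 0.02230.
Darcy's law: Q = K · A · i = 0.4363 × 11347 × 0.02230 = 110.4 m³/day.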